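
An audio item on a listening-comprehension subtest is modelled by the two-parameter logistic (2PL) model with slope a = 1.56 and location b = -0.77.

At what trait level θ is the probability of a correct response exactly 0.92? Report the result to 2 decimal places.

P(θ) = 1 / (1 + exp(−a(θ − b)))
logit = ln(0.9200/0.0800) = 2.4423
θ = b + logit/(a) = -0.77 + 2.4423/1.5600 = 0.7956

0.80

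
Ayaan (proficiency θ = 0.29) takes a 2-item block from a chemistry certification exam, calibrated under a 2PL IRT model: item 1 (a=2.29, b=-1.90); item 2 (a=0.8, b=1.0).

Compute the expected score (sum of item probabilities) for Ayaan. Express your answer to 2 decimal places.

1.36

P(θ) = 1 / (1 + exp(−a(θ − b)))
P_1 = 1/(1+e^{-5.0151}) = 0.9934
P_2 = 1/(1+e^{0.5680}) = 0.3617
E[score] = 0.9934 + 0.3617 = 1.3551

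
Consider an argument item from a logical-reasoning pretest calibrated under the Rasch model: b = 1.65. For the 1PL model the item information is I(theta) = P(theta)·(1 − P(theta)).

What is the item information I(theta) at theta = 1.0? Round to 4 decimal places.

P = 1/(1+e^{0.6500}) = 0.3430
P(1−P) = 0.3430 × 0.6570 = 0.2253
I = P(1−P) = 0.22535

0.2253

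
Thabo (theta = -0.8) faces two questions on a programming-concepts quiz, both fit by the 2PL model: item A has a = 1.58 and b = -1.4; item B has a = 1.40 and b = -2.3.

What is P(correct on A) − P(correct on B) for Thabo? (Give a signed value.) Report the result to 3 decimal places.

P(theta) = 1 / (1 + exp(−a(theta − b)))
P_A = 0.7207
P_B = 0.8909
P_A − P_B = -0.1702

-0.170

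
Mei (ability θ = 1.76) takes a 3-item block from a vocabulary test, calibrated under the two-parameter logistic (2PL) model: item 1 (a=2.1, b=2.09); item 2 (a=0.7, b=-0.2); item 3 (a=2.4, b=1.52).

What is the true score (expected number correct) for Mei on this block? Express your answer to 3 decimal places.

1.771

P(θ) = 1 / (1 + exp(−a(θ − b)))
P_1 = 1/(1+e^{0.6930}) = 0.3334
P_2 = 1/(1+e^{-1.3720}) = 0.7977
P_3 = 1/(1+e^{-0.5760}) = 0.6401
E[score] = 0.3334 + 0.7977 + 0.6401 = 1.7712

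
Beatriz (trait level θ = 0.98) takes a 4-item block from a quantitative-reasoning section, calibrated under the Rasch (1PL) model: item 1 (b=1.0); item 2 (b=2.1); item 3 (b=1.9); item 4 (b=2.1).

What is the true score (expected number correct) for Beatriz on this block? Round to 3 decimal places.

P(θ) = 1 / (1 + exp(−(θ − b)))
P_1 = 1/(1+e^{0.0200}) = 0.4950
P_2 = 1/(1+e^{1.1200}) = 0.2460
P_3 = 1/(1+e^{0.9200}) = 0.2850
P_4 = 1/(1+e^{1.1200}) = 0.2460
E[score] = 0.4950 + 0.2460 + 0.2850 + 0.2460 = 1.2720

1.272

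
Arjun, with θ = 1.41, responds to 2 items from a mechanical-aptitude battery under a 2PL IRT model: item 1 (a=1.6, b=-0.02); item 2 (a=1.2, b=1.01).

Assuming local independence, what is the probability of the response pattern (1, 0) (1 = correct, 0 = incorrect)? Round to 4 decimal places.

P(θ) = 1 / (1 + exp(−a(θ − b)))
P_1 = 1/(1+e^{-2.2880}) = 0.9079
P_2 = 1/(1+e^{-0.4800}) = 0.6177
L = P_1 × (1−P_2) = 0.9079 × 0.3823 = 0.34704

0.3470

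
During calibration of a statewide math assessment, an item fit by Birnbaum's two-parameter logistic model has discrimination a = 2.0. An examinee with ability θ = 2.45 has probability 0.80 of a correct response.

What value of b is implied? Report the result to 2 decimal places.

1.76

P(θ) = 1 / (1 + exp(−a(θ − b)))
logit(0.80) = ln(0.80/0.20) = 1.3863
b = θ − logit/(a) = 2.45 − 1.3863/2.0000 = 1.7569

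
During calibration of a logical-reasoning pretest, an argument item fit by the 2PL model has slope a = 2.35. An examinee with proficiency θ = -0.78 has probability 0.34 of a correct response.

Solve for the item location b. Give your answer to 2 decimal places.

P(θ) = 1 / (1 + exp(−a(θ − b)))
logit(0.34) = ln(0.34/0.66) = -0.6633
b = θ − logit/(a) = -0.78 − (-0.6633)/2.3500 = -0.4977

-0.50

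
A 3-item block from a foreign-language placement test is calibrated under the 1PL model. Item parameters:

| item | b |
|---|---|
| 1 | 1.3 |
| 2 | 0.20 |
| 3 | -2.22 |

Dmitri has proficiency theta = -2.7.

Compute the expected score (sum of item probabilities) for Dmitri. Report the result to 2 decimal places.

P(theta) = 1 / (1 + exp(−(theta − b)))
P_1 = 1/(1+e^{4.0000}) = 0.0180
P_2 = 1/(1+e^{2.9000}) = 0.0522
P_3 = 1/(1+e^{0.4800}) = 0.3823
E[score] = 0.0180 + 0.0522 + 0.3823 = 0.4524

0.45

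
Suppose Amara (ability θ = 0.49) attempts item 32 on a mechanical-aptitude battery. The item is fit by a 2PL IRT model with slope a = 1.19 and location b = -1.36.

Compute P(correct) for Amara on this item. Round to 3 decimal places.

P(θ) = 1 / (1 + exp(−a(θ − b)))
Exponent: 1.19 × (0.49 − (-1.36)) = 2.2015
1/(1 + e^{-2.2015}) = 0.9004

0.900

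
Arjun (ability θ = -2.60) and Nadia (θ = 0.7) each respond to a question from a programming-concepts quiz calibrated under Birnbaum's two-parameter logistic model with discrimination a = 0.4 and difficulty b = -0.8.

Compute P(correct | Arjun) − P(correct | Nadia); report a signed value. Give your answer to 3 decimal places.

-0.318

P(θ) = 1 / (1 + exp(−a(θ − b)))
P(Arjun) = 0.3274  [exponent -0.7200]
P(Nadia) = 0.6457  [exponent 0.6000]
Difference = 0.3274 − 0.6457 = -0.3183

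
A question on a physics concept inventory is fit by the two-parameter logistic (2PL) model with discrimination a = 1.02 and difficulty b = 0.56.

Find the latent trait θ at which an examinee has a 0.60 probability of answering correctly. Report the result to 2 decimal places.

P(θ) = 1 / (1 + exp(−a(θ − b)))
logit = ln(0.6000/0.4000) = 0.4055
θ = b + logit/(a) = 0.56 + 0.4055/1.0200 = 0.9575

0.96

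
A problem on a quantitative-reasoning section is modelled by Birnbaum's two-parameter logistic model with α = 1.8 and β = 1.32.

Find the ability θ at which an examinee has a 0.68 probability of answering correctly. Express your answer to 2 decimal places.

P(θ) = 1 / (1 + exp(−α(θ − β)))
logit = ln(0.6800/0.3200) = 0.7538
θ = β + logit/(α) = 1.32 + 0.7538/1.8000 = 1.7388

1.74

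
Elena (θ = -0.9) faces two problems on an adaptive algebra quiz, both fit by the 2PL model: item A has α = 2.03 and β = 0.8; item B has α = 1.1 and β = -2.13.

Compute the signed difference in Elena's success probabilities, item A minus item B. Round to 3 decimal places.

P(θ) = 1 / (1 + exp(−α(θ − β)))
P_A = 0.0307
P_B = 0.7946
P_A − P_B = -0.7639

-0.764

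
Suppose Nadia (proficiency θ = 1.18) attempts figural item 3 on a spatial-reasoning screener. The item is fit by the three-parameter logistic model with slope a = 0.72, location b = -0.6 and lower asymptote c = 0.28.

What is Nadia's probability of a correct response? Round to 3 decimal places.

0.844

P(θ) = c + (1 − c) · 1 / (1 + exp(−a(θ − b)))
Exponent: 0.72 × (1.18 − (-0.6)) = 1.2816
1/(1 + e^{-1.2816}) = 0.7827
P = 0.28 + 0.72 × 0.7827 = 0.8436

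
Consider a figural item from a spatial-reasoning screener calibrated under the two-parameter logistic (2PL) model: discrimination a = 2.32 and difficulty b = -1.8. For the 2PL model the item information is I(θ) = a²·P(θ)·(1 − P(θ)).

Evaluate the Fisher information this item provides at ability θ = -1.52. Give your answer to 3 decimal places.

1.213

P = 1/(1+e^{-0.6496}) = 0.6569
P(1−P) = 0.6569 × 0.3431 = 0.2254
I = a² × P(1−P) = 2.32² × 0.2254 = 1.21306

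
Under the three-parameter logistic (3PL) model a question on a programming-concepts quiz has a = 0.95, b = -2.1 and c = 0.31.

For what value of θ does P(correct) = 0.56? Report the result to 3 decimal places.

-2.695

P(θ) = c + (1 − c) · 1 / (1 + exp(−a(θ − b)))
Remove guessing floor: (0.56 − 0.31)/(1 − 0.31) = 0.3623
logit = ln(0.3623/0.6377) = -0.5653
θ = b + logit/(a) = -2.1 + (-0.5653)/0.9500 = -2.6951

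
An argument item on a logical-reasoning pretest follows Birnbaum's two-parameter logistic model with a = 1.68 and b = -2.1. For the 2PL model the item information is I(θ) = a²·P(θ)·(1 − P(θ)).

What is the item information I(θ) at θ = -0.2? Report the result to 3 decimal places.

0.107

P = 1/(1+e^{-3.1920}) = 0.9605
P(1−P) = 0.9605 × 0.0395 = 0.0379
I = a² × P(1−P) = 1.68² × 0.0379 = 0.10700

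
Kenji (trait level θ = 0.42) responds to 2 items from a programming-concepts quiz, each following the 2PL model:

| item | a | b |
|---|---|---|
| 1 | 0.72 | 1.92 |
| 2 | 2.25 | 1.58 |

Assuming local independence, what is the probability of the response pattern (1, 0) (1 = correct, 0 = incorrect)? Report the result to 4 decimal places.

P(θ) = 1 / (1 + exp(−a(θ − b)))
P_1 = 1/(1+e^{1.0800}) = 0.2535
P_2 = 1/(1+e^{2.6100}) = 0.0685
L = P_1 × (1−P_2) = 0.2535 × 0.9315 = 0.23614

0.2361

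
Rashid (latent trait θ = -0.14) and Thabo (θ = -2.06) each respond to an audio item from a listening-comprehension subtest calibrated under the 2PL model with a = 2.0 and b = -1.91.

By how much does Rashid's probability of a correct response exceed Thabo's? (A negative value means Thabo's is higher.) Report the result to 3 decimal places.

P(θ) = 1 / (1 + exp(−a(θ − b)))
P(Rashid) = 0.9718  [exponent 3.5400]
P(Thabo) = 0.4256  [exponent -0.3000]
Difference = 0.9718 − 0.4256 = 0.5462

0.546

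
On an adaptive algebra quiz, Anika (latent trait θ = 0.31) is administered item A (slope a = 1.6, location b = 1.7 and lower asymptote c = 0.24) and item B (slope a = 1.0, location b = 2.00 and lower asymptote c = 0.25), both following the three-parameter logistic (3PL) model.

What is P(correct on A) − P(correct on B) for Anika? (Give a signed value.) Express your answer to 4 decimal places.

-0.0526

P(θ) = c + (1 − c) · 1 / (1 + exp(−a(θ − b)))
P_A = 0.3142
P_B = 0.3668
P_A − P_B = -0.0526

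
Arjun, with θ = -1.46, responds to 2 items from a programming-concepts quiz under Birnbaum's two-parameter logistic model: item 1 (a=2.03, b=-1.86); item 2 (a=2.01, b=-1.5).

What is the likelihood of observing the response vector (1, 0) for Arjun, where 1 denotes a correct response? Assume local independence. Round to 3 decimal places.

P(θ) = 1 / (1 + exp(−a(θ − b)))
P_1 = 1/(1+e^{-0.8120}) = 0.6925
P_2 = 1/(1+e^{-0.0804}) = 0.5201
L = P_1 × (1−P_2) = 0.6925 × 0.4799 = 0.33236

0.332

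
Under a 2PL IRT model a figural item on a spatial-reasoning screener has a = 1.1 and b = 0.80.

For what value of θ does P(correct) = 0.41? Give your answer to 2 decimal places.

P(θ) = 1 / (1 + exp(−a(θ − b)))
logit = ln(0.4100/0.5900) = -0.3640
θ = b + logit/(a) = 0.80 + (-0.3640)/1.1000 = 0.4691

0.47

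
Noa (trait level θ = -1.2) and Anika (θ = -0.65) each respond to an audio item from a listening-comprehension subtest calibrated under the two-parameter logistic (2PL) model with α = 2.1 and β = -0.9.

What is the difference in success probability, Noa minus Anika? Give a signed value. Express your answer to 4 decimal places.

-0.2808

P(θ) = 1 / (1 + exp(−α(θ − β)))
P(Noa) = 0.3475  [exponent -0.6300]
P(Anika) = 0.6283  [exponent 0.5250]
Difference = 0.3475 − 0.6283 = -0.2808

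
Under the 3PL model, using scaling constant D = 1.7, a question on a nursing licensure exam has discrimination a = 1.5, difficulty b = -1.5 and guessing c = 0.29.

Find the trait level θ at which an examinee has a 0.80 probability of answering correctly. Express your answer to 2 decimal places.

P(θ) = c + (1 − c) · 1 / (1 + exp(−D·a(θ − b)))
Remove guessing floor: (0.80 − 0.29)/(1 − 0.29) = 0.7183
logit = ln(0.7183/0.2817) = 0.9361
θ = b + logit/(1.7·a) = -1.5 + 0.9361/2.5500 = -1.1329

-1.13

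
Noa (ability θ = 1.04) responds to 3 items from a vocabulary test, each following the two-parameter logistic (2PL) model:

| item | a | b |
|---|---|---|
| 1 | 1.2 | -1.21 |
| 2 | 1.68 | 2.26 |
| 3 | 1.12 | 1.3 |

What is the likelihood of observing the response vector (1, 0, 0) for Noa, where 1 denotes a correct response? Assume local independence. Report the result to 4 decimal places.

P(θ) = 1 / (1 + exp(−a(θ − b)))
P_1 = 1/(1+e^{-2.7000}) = 0.9370
P_2 = 1/(1+e^{2.0496}) = 0.1141
P_3 = 1/(1+e^{0.2912}) = 0.4277
L = P_1 × (1−P_2) × (1−P_3) = 0.9370 × 0.8859 × 0.5723 = 0.47507

0.4751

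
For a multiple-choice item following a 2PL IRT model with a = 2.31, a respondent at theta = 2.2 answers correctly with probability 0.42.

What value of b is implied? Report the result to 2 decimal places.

P(theta) = 1 / (1 + exp(−a(theta − b)))
logit(0.42) = ln(0.42/0.58) = -0.3228
b = theta − logit/(a) = 2.2 − (-0.3228)/2.3100 = 2.3397

2.34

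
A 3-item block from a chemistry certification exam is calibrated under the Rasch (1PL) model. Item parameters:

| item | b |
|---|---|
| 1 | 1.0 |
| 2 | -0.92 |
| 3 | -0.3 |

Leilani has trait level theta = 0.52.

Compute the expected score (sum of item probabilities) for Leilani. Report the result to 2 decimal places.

P(theta) = 1 / (1 + exp(−(theta − b)))
P_1 = 1/(1+e^{0.4800}) = 0.3823
P_2 = 1/(1+e^{-1.4400}) = 0.8085
P_3 = 1/(1+e^{-0.8200}) = 0.6942
E[score] = 0.3823 + 0.8085 + 0.6942 = 1.8849

1.88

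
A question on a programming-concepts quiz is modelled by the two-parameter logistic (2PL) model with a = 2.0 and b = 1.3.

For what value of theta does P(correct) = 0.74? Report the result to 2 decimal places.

P(theta) = 1 / (1 + exp(−a(theta − b)))
logit = ln(0.7400/0.2600) = 1.0460
theta = b + logit/(a) = 1.3 + 1.0460/2.0000 = 1.8230

1.82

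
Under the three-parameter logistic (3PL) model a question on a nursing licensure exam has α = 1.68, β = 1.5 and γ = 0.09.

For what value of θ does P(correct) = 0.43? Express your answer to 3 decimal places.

1.192

P(θ) = γ + (1 − γ) · 1 / (1 + exp(−α(θ − β)))
Remove guessing floor: (0.43 − 0.09)/(1 − 0.09) = 0.3736
logit = ln(0.3736/0.6264) = -0.5167
θ = β + logit/(α) = 1.5 + (-0.5167)/1.6800 = 1.1924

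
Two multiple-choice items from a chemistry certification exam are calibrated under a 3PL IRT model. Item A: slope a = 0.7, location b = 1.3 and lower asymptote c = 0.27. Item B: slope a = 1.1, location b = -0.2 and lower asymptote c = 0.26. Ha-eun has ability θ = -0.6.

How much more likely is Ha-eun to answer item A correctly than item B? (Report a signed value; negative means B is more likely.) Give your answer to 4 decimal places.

-0.1272

P(θ) = c + (1 − c) · 1 / (1 + exp(−a(θ − b)))
P_A = 0.4227
P_B = 0.5499
P_A − P_B = -0.1272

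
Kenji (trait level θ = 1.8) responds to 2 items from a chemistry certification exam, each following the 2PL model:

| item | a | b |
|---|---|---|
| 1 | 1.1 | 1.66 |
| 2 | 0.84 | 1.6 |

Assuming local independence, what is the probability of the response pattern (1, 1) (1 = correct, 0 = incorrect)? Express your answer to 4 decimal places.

P(θ) = 1 / (1 + exp(−a(θ − b)))
P_1 = 1/(1+e^{-0.1540}) = 0.5384
P_2 = 1/(1+e^{-0.1680}) = 0.5419
L = P_1 × P_2 = 0.5384 × 0.5419 = 0.29177

0.2918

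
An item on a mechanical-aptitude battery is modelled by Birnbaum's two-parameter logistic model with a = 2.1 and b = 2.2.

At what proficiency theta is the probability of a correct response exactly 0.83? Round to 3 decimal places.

2.955

P(theta) = 1 / (1 + exp(−a(theta − b)))
logit = ln(0.8300/0.1700) = 1.5856
theta = b + logit/(a) = 2.2 + 1.5856/2.1000 = 2.9551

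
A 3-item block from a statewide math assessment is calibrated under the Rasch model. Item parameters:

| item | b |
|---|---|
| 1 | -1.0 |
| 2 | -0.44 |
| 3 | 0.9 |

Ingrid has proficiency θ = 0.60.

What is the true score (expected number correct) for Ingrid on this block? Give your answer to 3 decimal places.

1.996

P(θ) = 1 / (1 + exp(−(θ − b)))
P_1 = 1/(1+e^{-1.6000}) = 0.8320
P_2 = 1/(1+e^{-1.0400}) = 0.7389
P_3 = 1/(1+e^{0.3000}) = 0.4256
E[score] = 0.8320 + 0.7389 + 0.4256 = 1.9964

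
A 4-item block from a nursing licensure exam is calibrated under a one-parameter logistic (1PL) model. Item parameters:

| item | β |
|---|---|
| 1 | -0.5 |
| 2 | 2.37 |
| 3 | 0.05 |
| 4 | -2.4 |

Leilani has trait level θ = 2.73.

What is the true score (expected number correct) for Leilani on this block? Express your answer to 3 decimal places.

3.481

P(θ) = 1 / (1 + exp(−(θ − β)))
P_1 = 1/(1+e^{-3.2300}) = 0.9619
P_2 = 1/(1+e^{-0.3600}) = 0.5890
P_3 = 1/(1+e^{-2.6800}) = 0.9358
P_4 = 1/(1+e^{-5.1300}) = 0.9941
E[score] = 0.9619 + 0.5890 + 0.9358 + 0.9941 = 3.4809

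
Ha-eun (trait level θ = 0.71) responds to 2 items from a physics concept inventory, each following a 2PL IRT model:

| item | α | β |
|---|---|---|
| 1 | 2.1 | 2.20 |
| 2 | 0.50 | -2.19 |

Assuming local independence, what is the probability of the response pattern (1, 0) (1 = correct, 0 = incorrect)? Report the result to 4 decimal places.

P(θ) = 1 / (1 + exp(−α(θ − β)))
P_1 = 1/(1+e^{3.1290}) = 0.0419
P_2 = 1/(1+e^{-1.4500}) = 0.8100
L = P_1 × (1−P_2) = 0.0419 × 0.1900 = 0.00797

0.0080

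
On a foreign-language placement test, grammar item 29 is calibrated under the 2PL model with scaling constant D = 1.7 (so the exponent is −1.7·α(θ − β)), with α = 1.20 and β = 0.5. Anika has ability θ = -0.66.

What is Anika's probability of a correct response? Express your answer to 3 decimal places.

P(θ) = 1 / (1 + exp(−D·α(θ − β)))
Exponent: 1.7 × 1.20 × (-0.66 − 0.5) = -2.3664
1/(1 + e^{2.3664}) = 0.0858
P = 0.0858

0.086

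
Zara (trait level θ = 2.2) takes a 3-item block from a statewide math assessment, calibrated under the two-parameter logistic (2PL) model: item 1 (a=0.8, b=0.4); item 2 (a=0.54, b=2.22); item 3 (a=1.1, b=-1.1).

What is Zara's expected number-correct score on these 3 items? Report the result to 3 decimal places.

2.280

P(θ) = 1 / (1 + exp(−a(θ − b)))
P_1 = 1/(1+e^{-1.4400}) = 0.8085
P_2 = 1/(1+e^{0.0108}) = 0.4973
P_3 = 1/(1+e^{-3.6300}) = 0.9742
E[score] = 0.8085 + 0.4973 + 0.9742 = 2.2799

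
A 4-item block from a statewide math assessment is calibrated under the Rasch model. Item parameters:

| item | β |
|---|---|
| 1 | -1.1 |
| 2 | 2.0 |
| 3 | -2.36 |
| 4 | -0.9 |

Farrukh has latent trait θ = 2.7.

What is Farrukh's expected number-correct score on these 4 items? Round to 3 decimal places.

3.613

P(θ) = 1 / (1 + exp(−(θ − β)))
P_1 = 1/(1+e^{-3.8000}) = 0.9781
P_2 = 1/(1+e^{-0.7000}) = 0.6682
P_3 = 1/(1+e^{-5.0600}) = 0.9937
P_4 = 1/(1+e^{-3.6000}) = 0.9734
E[score] = 0.9781 + 0.6682 + 0.9937 + 0.9734 = 3.6134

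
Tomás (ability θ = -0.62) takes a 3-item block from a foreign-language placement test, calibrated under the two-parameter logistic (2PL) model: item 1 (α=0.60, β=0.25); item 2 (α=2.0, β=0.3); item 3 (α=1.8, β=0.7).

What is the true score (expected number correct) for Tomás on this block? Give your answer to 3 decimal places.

0.594

P(θ) = 1 / (1 + exp(−α(θ − β)))
P_1 = 1/(1+e^{0.5220}) = 0.3724
P_2 = 1/(1+e^{1.8400}) = 0.1371
P_3 = 1/(1+e^{2.3760}) = 0.0850
E[score] = 0.3724 + 0.1371 + 0.0850 = 0.5945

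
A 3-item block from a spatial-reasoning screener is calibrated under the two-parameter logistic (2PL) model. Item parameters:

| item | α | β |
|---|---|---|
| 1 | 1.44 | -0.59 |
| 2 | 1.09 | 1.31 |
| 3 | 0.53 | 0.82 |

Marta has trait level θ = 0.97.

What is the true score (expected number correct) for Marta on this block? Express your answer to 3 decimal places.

P(θ) = 1 / (1 + exp(−α(θ − β)))
P_1 = 1/(1+e^{-2.2464}) = 0.9043
P_2 = 1/(1+e^{0.3706}) = 0.4084
P_3 = 1/(1+e^{-0.0795}) = 0.5199
E[score] = 0.9043 + 0.4084 + 0.5199 = 1.8326

1.833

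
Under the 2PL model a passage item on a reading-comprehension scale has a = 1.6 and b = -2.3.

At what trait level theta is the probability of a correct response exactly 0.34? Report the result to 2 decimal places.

-2.71

P(theta) = 1 / (1 + exp(−a(theta − b)))
logit = ln(0.3400/0.6600) = -0.6633
theta = b + logit/(a) = -2.3 + (-0.6633)/1.6000 = -2.7146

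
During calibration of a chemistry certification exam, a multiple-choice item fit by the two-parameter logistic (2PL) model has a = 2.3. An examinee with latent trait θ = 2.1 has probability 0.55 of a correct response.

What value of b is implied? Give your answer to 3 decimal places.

P(θ) = 1 / (1 + exp(−a(θ − b)))
logit(0.55) = ln(0.55/0.45) = 0.2007
b = θ − logit/(a) = 2.1 − 0.2007/2.3000 = 2.0128

2.013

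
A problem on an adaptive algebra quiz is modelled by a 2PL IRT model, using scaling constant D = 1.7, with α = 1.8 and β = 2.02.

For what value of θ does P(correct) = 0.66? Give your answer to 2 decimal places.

2.24

P(θ) = 1 / (1 + exp(−D·α(θ − β)))
logit = ln(0.6600/0.3400) = 0.6633
θ = β + logit/(1.7·α) = 2.02 + 0.6633/3.0600 = 2.2368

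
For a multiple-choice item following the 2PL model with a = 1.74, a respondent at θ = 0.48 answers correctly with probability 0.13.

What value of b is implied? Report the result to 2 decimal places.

1.57

P(θ) = 1 / (1 + exp(−a(θ − b)))
logit(0.13) = ln(0.13/0.87) = -1.9010
b = θ − logit/(a) = 0.48 − (-1.9010)/1.7400 = 1.5725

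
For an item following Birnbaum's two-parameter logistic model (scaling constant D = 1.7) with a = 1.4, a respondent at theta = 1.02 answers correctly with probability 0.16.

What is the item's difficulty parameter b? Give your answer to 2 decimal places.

P(theta) = 1 / (1 + exp(−D·a(theta − b)))
logit(0.16) = ln(0.16/0.84) = -1.6582
b = theta − logit/(1.7·a) = 1.02 − (-1.6582)/2.3800 = 1.7167

1.72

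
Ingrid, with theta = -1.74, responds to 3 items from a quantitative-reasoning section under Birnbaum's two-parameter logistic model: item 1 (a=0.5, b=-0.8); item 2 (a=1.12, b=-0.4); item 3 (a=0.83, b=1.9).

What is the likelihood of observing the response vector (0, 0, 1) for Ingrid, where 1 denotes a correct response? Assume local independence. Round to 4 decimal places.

0.0234

P(theta) = 1 / (1 + exp(−a(theta − b)))
P_1 = 1/(1+e^{0.4700}) = 0.3846
P_2 = 1/(1+e^{1.5008}) = 0.1823
P_3 = 1/(1+e^{3.0212}) = 0.0465
L = (1−P_1) × (1−P_2) × P_3 = 0.6154 × 0.8177 × 0.0465 = 0.02339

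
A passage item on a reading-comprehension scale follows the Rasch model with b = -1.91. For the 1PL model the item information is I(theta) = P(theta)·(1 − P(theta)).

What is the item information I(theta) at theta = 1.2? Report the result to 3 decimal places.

P = 1/(1+e^{-3.1100}) = 0.9573
P(1−P) = 0.9573 × 0.0427 = 0.0409
I = P(1−P) = 0.04087

0.041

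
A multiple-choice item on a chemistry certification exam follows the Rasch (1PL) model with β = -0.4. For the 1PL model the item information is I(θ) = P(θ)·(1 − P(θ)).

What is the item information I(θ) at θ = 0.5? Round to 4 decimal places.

P = 1/(1+e^{-0.9000}) = 0.7109
P(1−P) = 0.7109 × 0.2891 = 0.2055
I = P(1−P) = 0.20550

0.2055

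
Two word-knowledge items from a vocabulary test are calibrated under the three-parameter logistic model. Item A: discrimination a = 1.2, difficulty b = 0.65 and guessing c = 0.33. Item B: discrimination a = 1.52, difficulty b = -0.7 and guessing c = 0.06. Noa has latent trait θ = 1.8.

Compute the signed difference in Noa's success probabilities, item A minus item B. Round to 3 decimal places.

P(θ) = c + (1 − c) · 1 / (1 + exp(−a(θ − b)))
P_A = 0.8653
P_B = 0.9794
P_A − P_B = -0.1141

-0.114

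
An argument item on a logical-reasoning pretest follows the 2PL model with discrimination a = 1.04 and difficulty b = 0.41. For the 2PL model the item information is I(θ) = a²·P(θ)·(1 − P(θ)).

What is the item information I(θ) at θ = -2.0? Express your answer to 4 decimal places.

0.0754

P = 1/(1+e^{2.5064}) = 0.0754
P(1−P) = 0.0754 × 0.9246 = 0.0697
I = a² × P(1−P) = 1.04² × 0.0697 = 0.07541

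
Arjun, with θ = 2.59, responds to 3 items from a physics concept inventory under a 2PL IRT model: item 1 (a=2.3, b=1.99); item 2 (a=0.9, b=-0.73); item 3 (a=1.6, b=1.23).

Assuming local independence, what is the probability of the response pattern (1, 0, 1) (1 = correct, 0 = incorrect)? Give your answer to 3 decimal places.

P(θ) = 1 / (1 + exp(−a(θ − b)))
P_1 = 1/(1+e^{-1.3800}) = 0.7990
P_2 = 1/(1+e^{-2.9880}) = 0.9520
P_3 = 1/(1+e^{-2.1760}) = 0.8981
L = P_1 × (1−P_2) × P_3 = 0.7990 × 0.0480 × 0.8981 = 0.03442

0.034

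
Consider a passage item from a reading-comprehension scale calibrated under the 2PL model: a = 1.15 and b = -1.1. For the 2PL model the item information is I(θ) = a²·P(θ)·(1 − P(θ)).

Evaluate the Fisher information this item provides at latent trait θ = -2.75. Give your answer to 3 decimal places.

0.150

P = 1/(1+e^{1.8975}) = 0.1304
P(1−P) = 0.1304 × 0.8696 = 0.1134
I = a² × P(1−P) = 1.15² × 0.1134 = 0.14996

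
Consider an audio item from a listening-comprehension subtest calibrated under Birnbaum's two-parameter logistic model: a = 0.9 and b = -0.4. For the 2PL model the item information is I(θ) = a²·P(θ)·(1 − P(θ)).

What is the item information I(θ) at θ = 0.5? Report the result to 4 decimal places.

P = 1/(1+e^{-0.8100}) = 0.6921
P(1−P) = 0.6921 × 0.3079 = 0.2131
I = a² × P(1−P) = 0.9² × 0.2131 = 0.17261

0.1726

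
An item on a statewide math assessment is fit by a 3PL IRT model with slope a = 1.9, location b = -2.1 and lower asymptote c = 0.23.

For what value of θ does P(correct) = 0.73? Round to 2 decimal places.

-1.78

P(θ) = c + (1 − c) · 1 / (1 + exp(−a(θ − b)))
Remove guessing floor: (0.73 − 0.23)/(1 − 0.23) = 0.6494
logit = ln(0.6494/0.3506) = 0.6162
θ = b + logit/(a) = -2.1 + 0.6162/1.9000 = -1.7757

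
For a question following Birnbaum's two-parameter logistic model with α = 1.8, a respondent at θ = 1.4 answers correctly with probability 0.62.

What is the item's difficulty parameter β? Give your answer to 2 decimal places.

1.13

P(θ) = 1 / (1 + exp(−α(θ − β)))
logit(0.62) = ln(0.62/0.38) = 0.4895
β = θ − logit/(α) = 1.4 − 0.4895/1.8000 = 1.1280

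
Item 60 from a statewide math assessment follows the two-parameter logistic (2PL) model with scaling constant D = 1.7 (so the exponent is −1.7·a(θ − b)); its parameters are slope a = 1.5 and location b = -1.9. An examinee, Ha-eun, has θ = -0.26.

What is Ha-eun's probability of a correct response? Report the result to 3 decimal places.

P(θ) = 1 / (1 + exp(−D·a(θ − b)))
Exponent: 1.7 × 1.5 × (-0.26 − (-1.9)) = 4.1820
1/(1 + e^{-4.1820}) = 0.9850
P = 0.9850

0.985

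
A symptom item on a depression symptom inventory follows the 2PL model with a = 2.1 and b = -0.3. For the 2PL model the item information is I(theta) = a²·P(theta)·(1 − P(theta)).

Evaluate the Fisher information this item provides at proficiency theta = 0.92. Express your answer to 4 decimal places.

P = 1/(1+e^{-2.5620}) = 0.9284
P(1−P) = 0.9284 × 0.0716 = 0.0665
I = a² × P(1−P) = 2.1² × 0.0665 = 0.29324

0.2932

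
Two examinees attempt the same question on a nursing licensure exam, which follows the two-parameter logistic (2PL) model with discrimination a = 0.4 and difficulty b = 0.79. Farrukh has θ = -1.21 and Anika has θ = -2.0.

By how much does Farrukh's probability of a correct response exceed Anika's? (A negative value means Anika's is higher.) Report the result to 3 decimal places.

P(θ) = 1 / (1 + exp(−a(θ − b)))
P(Farrukh) = 0.3100  [exponent -0.8000]
P(Anika) = 0.2468  [exponent -1.1160]
Difference = 0.3100 − 0.2468 = 0.0633

0.063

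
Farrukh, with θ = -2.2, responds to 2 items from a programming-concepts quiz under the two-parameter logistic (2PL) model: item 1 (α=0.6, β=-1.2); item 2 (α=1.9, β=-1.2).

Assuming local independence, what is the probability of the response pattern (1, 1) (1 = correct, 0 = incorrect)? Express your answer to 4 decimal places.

P(θ) = 1 / (1 + exp(−α(θ − β)))
P_1 = 1/(1+e^{0.6000}) = 0.3543
P_2 = 1/(1+e^{1.9000}) = 0.1301
L = P_1 × P_2 = 0.3543 × 0.1301 = 0.04610

0.0461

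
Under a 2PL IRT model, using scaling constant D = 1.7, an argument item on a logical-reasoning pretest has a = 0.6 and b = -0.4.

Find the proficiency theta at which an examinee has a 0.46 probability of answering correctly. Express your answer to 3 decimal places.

-0.557

P(theta) = 1 / (1 + exp(−D·a(theta − b)))
logit = ln(0.4600/0.5400) = -0.1603
theta = b + logit/(1.7·a) = -0.4 + (-0.1603)/1.0200 = -0.5572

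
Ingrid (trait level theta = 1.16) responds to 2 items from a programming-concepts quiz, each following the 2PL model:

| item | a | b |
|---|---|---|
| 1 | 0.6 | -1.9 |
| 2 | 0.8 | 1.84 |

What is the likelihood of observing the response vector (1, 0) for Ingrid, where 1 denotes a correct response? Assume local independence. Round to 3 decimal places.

0.546

P(theta) = 1 / (1 + exp(−a(theta − b)))
P_1 = 1/(1+e^{-1.8360}) = 0.8625
P_2 = 1/(1+e^{0.5440}) = 0.3673
L = P_1 × (1−P_2) = 0.8625 × 0.6327 = 0.54572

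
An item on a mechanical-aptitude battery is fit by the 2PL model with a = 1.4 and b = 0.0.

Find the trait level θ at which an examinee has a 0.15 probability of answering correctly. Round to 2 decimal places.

P(θ) = 1 / (1 + exp(−a(θ − b)))
logit = ln(0.1500/0.8500) = -1.7346
θ = b + logit/(a) = 0.0 + (-1.7346)/1.4000 = -1.2390

-1.24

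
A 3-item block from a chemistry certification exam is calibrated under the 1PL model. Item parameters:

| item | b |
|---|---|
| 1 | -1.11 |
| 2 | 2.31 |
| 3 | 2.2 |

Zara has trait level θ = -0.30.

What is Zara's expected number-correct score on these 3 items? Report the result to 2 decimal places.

P(θ) = 1 / (1 + exp(−(θ − b)))
P_1 = 1/(1+e^{-0.8100}) = 0.6921
P_2 = 1/(1+e^{2.6100}) = 0.0685
P_3 = 1/(1+e^{2.5000}) = 0.0759
E[score] = 0.6921 + 0.0685 + 0.0759 = 0.8365

0.84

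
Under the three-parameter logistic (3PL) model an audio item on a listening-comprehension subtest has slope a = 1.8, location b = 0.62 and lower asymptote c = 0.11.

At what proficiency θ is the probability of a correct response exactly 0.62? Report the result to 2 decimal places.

0.78

P(θ) = c + (1 − c) · 1 / (1 + exp(−a(θ − b)))
Remove guessing floor: (0.62 − 0.11)/(1 − 0.11) = 0.5730
logit = ln(0.5730/0.4270) = 0.2942
θ = b + logit/(a) = 0.62 + 0.2942/1.8000 = 0.7835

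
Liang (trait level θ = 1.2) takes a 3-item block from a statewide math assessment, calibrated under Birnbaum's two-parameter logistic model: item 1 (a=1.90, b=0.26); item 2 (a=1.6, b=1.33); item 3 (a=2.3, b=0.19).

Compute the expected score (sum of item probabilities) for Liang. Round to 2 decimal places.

P(θ) = 1 / (1 + exp(−a(θ − b)))
P_1 = 1/(1+e^{-1.7860}) = 0.8564
P_2 = 1/(1+e^{0.2080}) = 0.4482
P_3 = 1/(1+e^{-2.3230}) = 0.9108
E[score] = 0.8564 + 0.4482 + 0.9108 = 2.2154

2.22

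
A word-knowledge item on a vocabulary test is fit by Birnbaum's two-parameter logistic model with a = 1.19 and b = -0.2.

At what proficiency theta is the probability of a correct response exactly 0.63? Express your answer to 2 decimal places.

0.25

P(theta) = 1 / (1 + exp(−a(theta − b)))
logit = ln(0.6300/0.3700) = 0.5322
theta = b + logit/(a) = -0.2 + 0.5322/1.1900 = 0.2472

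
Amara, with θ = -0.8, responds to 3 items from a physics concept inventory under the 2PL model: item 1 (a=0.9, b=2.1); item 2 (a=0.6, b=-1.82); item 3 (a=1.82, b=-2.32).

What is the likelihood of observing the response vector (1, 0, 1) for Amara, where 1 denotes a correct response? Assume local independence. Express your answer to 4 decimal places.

0.0227

P(θ) = 1 / (1 + exp(−a(θ − b)))
P_1 = 1/(1+e^{2.6100}) = 0.0685
P_2 = 1/(1+e^{-0.6120}) = 0.6484
P_3 = 1/(1+e^{-2.7664}) = 0.9408
L = P_1 × (1−P_2) × P_3 = 0.0685 × 0.3516 × 0.9408 = 0.02266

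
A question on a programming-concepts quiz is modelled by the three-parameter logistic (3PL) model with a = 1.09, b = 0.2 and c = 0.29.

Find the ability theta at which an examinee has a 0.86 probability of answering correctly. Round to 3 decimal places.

P(theta) = c + (1 − c) · 1 / (1 + exp(−a(theta − b)))
Remove guessing floor: (0.86 − 0.29)/(1 − 0.29) = 0.8028
logit = ln(0.8028/0.1972) = 1.4040
theta = b + logit/(a) = 0.2 + 1.4040/1.0900 = 1.4881

1.488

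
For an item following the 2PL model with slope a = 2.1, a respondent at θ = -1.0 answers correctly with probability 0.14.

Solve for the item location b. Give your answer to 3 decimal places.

P(θ) = 1 / (1 + exp(−a(θ − b)))
logit(0.14) = ln(0.14/0.86) = -1.8153
b = θ − logit/(a) = -1.0 − (-1.8153)/2.1000 = -0.1356

-0.136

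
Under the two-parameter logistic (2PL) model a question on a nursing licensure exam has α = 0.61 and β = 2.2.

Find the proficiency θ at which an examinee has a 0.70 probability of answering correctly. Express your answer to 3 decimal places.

P(θ) = 1 / (1 + exp(−α(θ − β)))
logit = ln(0.7000/0.3000) = 0.8473
θ = β + logit/(α) = 2.2 + 0.8473/0.6100 = 3.5890

3.589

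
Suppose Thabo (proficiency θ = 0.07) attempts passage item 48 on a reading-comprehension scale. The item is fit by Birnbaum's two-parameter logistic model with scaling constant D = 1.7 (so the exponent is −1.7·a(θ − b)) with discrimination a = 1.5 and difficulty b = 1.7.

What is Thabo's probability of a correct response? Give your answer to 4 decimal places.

P(θ) = 1 / (1 + exp(−D·a(θ − b)))
Exponent: 1.7 × 1.5 × (0.07 − 1.7) = -4.1565
1/(1 + e^{4.1565}) = 0.0154
P = 0.0154

0.0154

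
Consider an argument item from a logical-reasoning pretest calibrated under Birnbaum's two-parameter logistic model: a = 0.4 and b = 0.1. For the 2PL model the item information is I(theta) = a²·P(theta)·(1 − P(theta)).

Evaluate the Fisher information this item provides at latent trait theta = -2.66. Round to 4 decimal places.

0.0299

P = 1/(1+e^{1.1040}) = 0.2490
P(1−P) = 0.2490 × 0.7510 = 0.1870
I = a² × P(1−P) = 0.4² × 0.1870 = 0.02992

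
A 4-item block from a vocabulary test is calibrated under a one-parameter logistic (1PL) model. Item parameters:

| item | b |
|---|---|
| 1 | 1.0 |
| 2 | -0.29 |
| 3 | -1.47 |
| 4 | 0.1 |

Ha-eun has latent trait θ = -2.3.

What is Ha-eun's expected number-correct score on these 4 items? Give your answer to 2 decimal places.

0.54

P(θ) = 1 / (1 + exp(−(θ − b)))
P_1 = 1/(1+e^{3.3000}) = 0.0356
P_2 = 1/(1+e^{2.0100}) = 0.1182
P_3 = 1/(1+e^{0.8300}) = 0.3036
P_4 = 1/(1+e^{2.4000}) = 0.0832
E[score] = 0.0356 + 0.1182 + 0.3036 + 0.0832 = 0.5405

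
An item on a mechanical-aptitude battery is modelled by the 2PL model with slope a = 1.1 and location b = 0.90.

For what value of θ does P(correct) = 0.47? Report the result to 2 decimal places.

0.79

P(θ) = 1 / (1 + exp(−a(θ − b)))
logit = ln(0.4700/0.5300) = -0.1201
θ = b + logit/(a) = 0.90 + (-0.1201)/1.1000 = 0.7908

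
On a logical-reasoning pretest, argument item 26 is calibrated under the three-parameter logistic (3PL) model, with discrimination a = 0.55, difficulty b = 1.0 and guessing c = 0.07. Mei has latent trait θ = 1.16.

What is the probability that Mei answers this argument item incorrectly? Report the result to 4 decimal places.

P(θ) = c + (1 − c) · 1 / (1 + exp(−a(θ − b)))
Exponent: 0.55 × (1.16 − 1.0) = 0.0880
1/(1 + e^{-0.0880}) = 0.5220
P = 0.07 + 0.93 × 0.5220 = 0.5554
P(incorrect) = 1 − 0.5554 = 0.4446

0.4446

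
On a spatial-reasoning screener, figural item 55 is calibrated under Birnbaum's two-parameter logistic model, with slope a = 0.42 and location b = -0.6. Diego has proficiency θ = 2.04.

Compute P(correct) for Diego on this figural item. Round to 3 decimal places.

P(θ) = 1 / (1 + exp(−a(θ − b)))
Exponent: 0.42 × (2.04 − (-0.6)) = 1.1088
1/(1 + e^{-1.1088}) = 0.7519

0.752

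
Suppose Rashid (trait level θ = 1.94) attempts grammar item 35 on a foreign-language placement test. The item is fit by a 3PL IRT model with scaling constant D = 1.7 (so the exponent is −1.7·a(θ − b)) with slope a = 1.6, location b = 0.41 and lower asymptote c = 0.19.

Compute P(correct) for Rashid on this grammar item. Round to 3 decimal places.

0.988

P(θ) = c + (1 − c) · 1 / (1 + exp(−D·a(θ − b)))
Exponent: 1.7 × 1.6 × (1.94 − 0.41) = 4.1616
1/(1 + e^{-4.1616}) = 0.9847
P = 0.19 + 0.81 × 0.9847 = 0.9876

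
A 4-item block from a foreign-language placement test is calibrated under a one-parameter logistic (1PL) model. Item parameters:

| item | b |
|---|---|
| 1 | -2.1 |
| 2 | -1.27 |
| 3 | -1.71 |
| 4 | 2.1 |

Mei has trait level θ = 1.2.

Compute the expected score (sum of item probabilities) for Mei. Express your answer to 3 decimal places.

P(θ) = 1 / (1 + exp(−(θ − b)))
P_1 = 1/(1+e^{-3.3000}) = 0.9644
P_2 = 1/(1+e^{-2.4700}) = 0.9220
P_3 = 1/(1+e^{-2.9100}) = 0.9483
P_4 = 1/(1+e^{0.9000}) = 0.2891
E[score] = 0.9644 + 0.9220 + 0.9483 + 0.2891 = 3.1238

3.124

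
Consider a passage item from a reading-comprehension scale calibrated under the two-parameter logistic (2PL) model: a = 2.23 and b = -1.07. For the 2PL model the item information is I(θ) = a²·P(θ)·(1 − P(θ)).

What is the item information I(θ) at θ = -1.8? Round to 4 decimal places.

P = 1/(1+e^{1.6279}) = 0.1641
P(1−P) = 0.1641 × 0.8359 = 0.1372
I = a² × P(1−P) = 2.23² × 0.1372 = 0.68220

0.6822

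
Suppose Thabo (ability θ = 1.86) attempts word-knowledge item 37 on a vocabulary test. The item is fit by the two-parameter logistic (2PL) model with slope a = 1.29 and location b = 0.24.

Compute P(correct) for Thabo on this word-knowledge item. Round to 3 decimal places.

0.890

P(θ) = 1 / (1 + exp(−a(θ − b)))
Exponent: 1.29 × (1.86 − 0.24) = 2.0898
1/(1 + e^{-2.0898}) = 0.8899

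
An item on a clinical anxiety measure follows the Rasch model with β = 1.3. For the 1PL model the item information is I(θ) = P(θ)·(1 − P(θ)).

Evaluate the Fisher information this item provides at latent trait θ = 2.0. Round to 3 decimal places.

P = 1/(1+e^{-0.7000}) = 0.6682
P(1−P) = 0.6682 × 0.3318 = 0.2217
I = P(1−P) = 0.22171

0.222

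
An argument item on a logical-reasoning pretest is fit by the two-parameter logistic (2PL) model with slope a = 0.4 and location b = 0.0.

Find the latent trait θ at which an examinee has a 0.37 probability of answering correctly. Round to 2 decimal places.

P(θ) = 1 / (1 + exp(−a(θ − b)))
logit = ln(0.3700/0.6300) = -0.5322
θ = b + logit/(a) = 0.0 + (-0.5322)/0.4000 = -1.3305

-1.33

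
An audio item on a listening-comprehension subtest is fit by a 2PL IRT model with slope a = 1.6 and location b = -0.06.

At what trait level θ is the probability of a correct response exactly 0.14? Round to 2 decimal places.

P(θ) = 1 / (1 + exp(−a(θ − b)))
logit = ln(0.1400/0.8600) = -1.8153
θ = b + logit/(a) = -0.06 + (-1.8153)/1.6000 = -1.1946

-1.19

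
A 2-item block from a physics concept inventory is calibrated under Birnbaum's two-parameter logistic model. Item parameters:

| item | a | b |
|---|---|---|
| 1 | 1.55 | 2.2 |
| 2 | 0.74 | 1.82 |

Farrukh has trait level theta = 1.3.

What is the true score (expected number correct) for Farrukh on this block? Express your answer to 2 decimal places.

P(theta) = 1 / (1 + exp(−a(theta − b)))
P_1 = 1/(1+e^{1.3950}) = 0.1986
P_2 = 1/(1+e^{0.3848}) = 0.4050
E[score] = 0.1986 + 0.4050 = 0.6036

0.60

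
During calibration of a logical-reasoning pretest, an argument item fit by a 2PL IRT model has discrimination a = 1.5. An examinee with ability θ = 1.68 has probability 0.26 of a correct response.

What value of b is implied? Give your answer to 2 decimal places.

2.38

P(θ) = 1 / (1 + exp(−a(θ − b)))
logit(0.26) = ln(0.26/0.74) = -1.0460
b = θ − logit/(a) = 1.68 − (-1.0460)/1.5000 = 2.3773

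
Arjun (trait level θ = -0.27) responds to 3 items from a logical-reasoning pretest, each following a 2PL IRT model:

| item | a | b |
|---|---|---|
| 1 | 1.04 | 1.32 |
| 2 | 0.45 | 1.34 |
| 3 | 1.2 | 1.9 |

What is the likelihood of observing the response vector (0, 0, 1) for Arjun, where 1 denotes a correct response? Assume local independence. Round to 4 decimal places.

0.0389

P(θ) = 1 / (1 + exp(−a(θ − b)))
P_1 = 1/(1+e^{1.6536}) = 0.1606
P_2 = 1/(1+e^{0.7245}) = 0.3264
P_3 = 1/(1+e^{2.6040}) = 0.0689
L = (1−P_1) × (1−P_2) × P_3 = 0.8394 × 0.6736 × 0.0689 = 0.03895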